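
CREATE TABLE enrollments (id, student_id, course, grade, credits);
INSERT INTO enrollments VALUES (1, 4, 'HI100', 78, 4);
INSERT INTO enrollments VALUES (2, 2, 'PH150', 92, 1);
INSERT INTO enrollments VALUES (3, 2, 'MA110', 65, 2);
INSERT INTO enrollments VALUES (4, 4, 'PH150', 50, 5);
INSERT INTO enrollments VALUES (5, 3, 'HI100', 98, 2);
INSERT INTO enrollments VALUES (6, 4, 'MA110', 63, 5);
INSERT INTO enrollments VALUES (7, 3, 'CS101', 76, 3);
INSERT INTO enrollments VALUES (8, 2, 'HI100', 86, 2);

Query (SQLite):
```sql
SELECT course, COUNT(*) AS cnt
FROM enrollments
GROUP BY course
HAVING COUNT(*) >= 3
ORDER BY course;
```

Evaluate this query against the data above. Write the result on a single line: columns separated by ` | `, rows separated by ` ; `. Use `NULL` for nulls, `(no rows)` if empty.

Partition enrollments by course; compute COUNT(*) within each group.
HAVING: keep groups with count ≥ 3.
  CS101: ids {7} → COUNT(*)=1
  HI100: ids {1, 5, 8} → COUNT(*)=3
  MA110: ids {3, 6} → COUNT(*)=2
  PH150: ids {2, 4} → COUNT(*)=2

HI100 | 3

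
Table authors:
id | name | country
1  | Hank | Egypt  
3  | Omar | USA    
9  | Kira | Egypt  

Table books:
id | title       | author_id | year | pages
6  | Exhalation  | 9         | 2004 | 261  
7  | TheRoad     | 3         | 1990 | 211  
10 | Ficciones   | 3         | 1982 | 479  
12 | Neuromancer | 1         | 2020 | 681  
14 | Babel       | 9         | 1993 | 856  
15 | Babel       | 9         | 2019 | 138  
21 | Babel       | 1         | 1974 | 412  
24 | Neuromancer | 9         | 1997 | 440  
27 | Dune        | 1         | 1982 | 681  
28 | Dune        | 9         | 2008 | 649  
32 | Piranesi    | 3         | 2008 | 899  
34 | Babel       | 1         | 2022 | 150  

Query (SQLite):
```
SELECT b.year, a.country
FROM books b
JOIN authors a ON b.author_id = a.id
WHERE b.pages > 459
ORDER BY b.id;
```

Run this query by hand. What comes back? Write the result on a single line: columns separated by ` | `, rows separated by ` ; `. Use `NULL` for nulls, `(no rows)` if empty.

Each books row matches the authors row where author_id = authors.id.
Then keep rows with b.pages > 459.

1982 | USA ; 2020 | Egypt ; 1993 | Egypt ; 1982 | Egypt ; 2008 | Egypt ; 2008 | USA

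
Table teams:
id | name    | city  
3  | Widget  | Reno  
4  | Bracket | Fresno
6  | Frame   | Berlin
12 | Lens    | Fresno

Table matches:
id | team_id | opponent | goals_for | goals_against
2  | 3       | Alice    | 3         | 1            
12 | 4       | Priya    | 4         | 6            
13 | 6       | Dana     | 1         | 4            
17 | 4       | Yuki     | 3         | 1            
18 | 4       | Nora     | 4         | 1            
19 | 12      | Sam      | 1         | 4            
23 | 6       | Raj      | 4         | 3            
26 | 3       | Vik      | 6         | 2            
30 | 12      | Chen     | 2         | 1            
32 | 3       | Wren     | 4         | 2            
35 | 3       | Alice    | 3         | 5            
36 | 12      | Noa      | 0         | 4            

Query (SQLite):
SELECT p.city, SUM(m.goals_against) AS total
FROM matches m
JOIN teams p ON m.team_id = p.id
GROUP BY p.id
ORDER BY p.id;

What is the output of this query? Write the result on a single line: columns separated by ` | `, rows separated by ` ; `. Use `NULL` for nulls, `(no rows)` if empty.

Reno | 10 ; Fresno | 8 ; Berlin | 7 ; Fresno | 9

Join each matches row to its teams via team_id.
Group joined rows by teams.id; compute SUM(m.goals_against) per group.
  3: ids {2, 26, 32, 35} → SUM(m.goals_against)=10
  4: ids {12, 17, 18} → SUM(m.goals_against)=8
  6: ids {13, 23} → SUM(m.goals_against)=7
  12: ids {19, 30, 36} → SUM(m.goals_against)=9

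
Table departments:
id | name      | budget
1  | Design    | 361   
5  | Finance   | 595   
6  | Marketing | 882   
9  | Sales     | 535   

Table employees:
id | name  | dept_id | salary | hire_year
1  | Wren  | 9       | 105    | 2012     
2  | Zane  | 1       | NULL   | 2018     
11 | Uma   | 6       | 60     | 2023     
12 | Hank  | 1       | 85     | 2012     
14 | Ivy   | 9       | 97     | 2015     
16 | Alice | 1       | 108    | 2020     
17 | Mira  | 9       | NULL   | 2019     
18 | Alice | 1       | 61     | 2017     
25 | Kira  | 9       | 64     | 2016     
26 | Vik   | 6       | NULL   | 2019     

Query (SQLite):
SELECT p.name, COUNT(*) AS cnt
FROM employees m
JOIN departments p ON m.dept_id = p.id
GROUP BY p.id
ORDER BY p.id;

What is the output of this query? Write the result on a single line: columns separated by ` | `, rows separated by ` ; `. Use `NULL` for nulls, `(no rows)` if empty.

Design | 4 ; Marketing | 2 ; Sales | 4

Join each employees row to its departments via dept_id.
Group joined rows by departments.id; compute COUNT(*) per group.
  1: ids {2, 12, 16, 18} → COUNT(*)=4
  6: ids {11, 26} → COUNT(*)=2
  9: ids {1, 14, 17, 25} → COUNT(*)=4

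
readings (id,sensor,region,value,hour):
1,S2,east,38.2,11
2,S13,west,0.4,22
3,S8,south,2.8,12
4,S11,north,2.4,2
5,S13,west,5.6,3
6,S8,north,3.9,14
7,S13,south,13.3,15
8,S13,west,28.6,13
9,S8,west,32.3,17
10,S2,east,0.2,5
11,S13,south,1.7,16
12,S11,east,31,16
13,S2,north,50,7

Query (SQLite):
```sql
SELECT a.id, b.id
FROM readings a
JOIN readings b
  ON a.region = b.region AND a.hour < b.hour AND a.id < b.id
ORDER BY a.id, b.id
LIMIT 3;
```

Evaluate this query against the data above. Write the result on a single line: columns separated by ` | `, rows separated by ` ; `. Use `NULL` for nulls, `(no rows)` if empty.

1 | 12 ; 3 | 7 ; 3 | 11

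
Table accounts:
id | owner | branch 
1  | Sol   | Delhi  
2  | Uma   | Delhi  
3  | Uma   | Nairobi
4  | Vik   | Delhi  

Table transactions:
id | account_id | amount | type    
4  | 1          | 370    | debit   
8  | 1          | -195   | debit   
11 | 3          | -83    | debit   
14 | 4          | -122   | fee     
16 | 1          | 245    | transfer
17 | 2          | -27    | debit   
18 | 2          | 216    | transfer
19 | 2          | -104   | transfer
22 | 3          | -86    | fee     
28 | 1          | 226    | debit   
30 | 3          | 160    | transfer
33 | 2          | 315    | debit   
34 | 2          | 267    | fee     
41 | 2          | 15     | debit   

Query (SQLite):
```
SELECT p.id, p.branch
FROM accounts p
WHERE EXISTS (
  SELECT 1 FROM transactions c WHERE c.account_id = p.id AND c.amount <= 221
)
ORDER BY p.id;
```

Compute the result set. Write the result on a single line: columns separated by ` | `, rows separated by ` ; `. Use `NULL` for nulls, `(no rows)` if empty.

1 | Delhi ; 2 | Delhi ; 3 | Nairobi ; 4 | Delhi

For each accounts row, check whether any transactions with matching account_id has amount <= 221.
Keep rows where that is true.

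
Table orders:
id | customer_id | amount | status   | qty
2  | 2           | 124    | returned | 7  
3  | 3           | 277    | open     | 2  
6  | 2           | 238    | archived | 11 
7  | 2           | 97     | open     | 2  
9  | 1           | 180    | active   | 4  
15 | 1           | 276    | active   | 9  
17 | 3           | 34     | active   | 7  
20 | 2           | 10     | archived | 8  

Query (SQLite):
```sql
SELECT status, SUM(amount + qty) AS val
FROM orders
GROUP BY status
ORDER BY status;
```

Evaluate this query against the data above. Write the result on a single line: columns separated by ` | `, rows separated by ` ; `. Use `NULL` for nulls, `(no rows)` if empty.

For each row compute amount + qty.
Group by status; take SUM of the expression per group.
  active: ids {9, 15, 17} → SUM(amount + qty)=510
  archived: ids {6, 20} → SUM(amount + qty)=267
  open: ids {3, 7} → SUM(amount + qty)=378
  returned: ids {2} → SUM(amount + qty)=131

active | 510 ; archived | 267 ; open | 378 ; returned | 131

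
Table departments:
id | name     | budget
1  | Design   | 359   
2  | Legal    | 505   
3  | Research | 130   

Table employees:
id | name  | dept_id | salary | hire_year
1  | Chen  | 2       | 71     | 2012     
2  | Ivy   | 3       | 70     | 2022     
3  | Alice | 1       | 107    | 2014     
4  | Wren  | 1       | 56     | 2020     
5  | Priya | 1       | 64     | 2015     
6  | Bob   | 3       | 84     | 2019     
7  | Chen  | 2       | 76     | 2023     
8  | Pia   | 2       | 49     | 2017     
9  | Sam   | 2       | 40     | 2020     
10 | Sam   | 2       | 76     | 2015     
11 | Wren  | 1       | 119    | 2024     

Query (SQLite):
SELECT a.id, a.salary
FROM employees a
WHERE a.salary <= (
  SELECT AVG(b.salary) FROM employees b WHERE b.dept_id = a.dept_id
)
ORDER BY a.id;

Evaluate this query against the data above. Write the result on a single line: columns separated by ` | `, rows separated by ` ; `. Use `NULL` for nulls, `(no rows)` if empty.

2 | 70 ; 4 | 56 ; 5 | 64 ; 8 | 49 ; 9 | 40

For each employees row a, compute AVG(salary) over rows sharing a.dept_id.
Keep row a if a.salary <= that per-group AVG.
  dept_id=1: AVG(salary) = 86.5
  dept_id=2: AVG(salary) = 62.4
  dept_id=3: AVG(salary) = 77.0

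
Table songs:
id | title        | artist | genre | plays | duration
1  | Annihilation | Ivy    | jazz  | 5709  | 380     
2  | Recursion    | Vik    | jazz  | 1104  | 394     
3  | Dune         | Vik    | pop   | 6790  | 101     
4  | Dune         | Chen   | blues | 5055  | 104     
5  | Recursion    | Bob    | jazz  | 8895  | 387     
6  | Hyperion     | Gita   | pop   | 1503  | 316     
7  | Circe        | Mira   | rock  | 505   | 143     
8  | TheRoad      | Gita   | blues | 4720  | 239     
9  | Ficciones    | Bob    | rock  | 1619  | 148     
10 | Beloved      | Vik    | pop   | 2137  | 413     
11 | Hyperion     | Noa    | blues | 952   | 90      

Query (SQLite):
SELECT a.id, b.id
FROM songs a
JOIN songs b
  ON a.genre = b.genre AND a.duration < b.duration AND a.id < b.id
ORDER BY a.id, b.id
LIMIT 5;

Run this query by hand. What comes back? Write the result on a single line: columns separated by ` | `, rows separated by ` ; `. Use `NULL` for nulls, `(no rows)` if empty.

1 | 2 ; 1 | 5 ; 3 | 6 ; 3 | 10 ; 4 | 8

Pairs (a,b) with same genre, a.duration < b.duration, a.id < b.id.
genre groups: blues:{4,8,11} jazz:{1,2,5} pop:{3,6,10} rock:{7,9}
Ordered by (a.id, b.id); first 5.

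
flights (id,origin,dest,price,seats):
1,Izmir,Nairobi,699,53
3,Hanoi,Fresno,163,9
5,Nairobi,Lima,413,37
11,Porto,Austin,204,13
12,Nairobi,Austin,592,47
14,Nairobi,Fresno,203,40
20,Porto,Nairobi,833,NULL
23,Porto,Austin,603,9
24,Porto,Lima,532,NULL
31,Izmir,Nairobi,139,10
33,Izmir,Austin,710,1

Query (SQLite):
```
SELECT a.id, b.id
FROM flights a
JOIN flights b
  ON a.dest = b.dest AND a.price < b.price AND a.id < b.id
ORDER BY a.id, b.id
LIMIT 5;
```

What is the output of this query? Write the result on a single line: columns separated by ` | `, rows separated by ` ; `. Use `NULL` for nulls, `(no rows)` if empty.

Pairs (a,b) with same dest, a.price < b.price, a.id < b.id.
dest groups: Austin:{11,12,23,33} Fresno:{3,14} Lima:{5,24} Nairobi:{1,20,31}
Ordered by (a.id, b.id); first 5.

1 | 20 ; 3 | 14 ; 5 | 24 ; 11 | 12 ; 11 | 23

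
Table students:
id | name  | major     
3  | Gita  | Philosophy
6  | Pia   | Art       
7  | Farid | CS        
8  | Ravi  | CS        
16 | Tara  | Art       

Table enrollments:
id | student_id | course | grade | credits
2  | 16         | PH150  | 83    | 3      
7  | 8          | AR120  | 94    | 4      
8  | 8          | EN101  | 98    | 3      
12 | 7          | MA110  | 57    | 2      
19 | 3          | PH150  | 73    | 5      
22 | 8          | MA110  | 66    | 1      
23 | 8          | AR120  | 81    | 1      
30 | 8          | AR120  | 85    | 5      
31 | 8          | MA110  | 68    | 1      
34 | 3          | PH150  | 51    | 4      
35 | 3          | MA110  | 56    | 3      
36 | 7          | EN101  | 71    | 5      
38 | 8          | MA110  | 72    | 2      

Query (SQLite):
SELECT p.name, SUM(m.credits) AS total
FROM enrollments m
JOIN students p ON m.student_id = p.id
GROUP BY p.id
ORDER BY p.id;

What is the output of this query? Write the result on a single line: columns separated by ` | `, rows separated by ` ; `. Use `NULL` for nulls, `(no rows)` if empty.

Gita | 12 ; Farid | 7 ; Ravi | 17 ; Tara | 3

Join each enrollments row to its students via student_id.
Group joined rows by students.id; compute SUM(m.credits) per group.
  3: ids {19, 34, 35} → SUM(m.credits)=12
  7: ids {12, 36} → SUM(m.credits)=7
  8: ids {7, 8, 22, 23, 30, 31, 38} → SUM(m.credits)=17
  16: ids {2} → SUM(m.credits)=3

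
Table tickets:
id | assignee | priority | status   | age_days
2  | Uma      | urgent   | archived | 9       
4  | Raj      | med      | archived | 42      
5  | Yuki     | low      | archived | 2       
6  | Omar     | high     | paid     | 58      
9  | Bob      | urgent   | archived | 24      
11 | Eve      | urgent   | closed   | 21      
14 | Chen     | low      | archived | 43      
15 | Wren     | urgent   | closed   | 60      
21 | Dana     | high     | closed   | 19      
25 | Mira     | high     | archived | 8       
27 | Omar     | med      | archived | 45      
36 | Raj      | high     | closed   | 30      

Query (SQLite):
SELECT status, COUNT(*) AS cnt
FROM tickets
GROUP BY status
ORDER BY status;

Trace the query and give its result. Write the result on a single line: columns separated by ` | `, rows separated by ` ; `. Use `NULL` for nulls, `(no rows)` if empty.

archived | 7 ; closed | 4 ; paid | 1

Partition tickets by status; compute COUNT(*) within each group.
  archived: ids {2, 4, 5, 9, 14, 25, 27} → COUNT(*)=7
  closed: ids {11, 15, 21, 36} → COUNT(*)=4
  paid: ids {6} → COUNT(*)=1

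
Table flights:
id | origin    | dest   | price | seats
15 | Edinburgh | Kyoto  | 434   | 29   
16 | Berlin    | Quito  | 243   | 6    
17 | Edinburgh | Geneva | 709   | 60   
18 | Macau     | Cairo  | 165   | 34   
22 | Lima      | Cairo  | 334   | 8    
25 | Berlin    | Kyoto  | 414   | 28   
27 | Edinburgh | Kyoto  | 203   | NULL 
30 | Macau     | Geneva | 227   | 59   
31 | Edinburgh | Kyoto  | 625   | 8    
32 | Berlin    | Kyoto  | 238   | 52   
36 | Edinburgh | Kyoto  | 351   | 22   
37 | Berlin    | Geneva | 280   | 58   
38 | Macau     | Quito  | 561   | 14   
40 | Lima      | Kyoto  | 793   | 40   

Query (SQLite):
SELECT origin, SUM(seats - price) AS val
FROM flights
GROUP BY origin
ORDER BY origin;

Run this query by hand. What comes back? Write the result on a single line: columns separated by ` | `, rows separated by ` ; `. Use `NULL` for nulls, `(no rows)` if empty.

Berlin | -1031 ; Edinburgh | -2000 ; Lima | -1079 ; Macau | -846

For each row compute seats - price.
Group by origin; take SUM of the expression per group.
  Berlin: ids {16, 25, 32, 37} → SUM(seats - price)=-1031
  Edinburgh: ids {15, 17, 27, 31, 36} → SUM(seats - price)=-2000
  Lima: ids {22, 40} → SUM(seats - price)=-1079
  Macau: ids {18, 30, 38} → SUM(seats - price)=-846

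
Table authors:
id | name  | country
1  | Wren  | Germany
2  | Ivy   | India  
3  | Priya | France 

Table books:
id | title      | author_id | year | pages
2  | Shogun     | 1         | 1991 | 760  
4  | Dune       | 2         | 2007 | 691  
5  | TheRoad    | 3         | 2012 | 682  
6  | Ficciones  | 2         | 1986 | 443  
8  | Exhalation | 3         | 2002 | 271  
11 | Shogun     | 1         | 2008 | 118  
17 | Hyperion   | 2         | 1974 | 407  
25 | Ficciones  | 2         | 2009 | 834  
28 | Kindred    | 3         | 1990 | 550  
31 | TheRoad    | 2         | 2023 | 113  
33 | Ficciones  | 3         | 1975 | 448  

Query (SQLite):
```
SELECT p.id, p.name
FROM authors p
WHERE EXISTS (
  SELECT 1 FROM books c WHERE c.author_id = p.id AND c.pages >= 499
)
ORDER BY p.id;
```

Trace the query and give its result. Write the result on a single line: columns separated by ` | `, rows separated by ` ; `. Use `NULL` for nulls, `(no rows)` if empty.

For each authors row, check whether any books with matching author_id has pages >= 499.
Keep rows where that is true.

1 | Wren ; 2 | Ivy ; 3 | Priya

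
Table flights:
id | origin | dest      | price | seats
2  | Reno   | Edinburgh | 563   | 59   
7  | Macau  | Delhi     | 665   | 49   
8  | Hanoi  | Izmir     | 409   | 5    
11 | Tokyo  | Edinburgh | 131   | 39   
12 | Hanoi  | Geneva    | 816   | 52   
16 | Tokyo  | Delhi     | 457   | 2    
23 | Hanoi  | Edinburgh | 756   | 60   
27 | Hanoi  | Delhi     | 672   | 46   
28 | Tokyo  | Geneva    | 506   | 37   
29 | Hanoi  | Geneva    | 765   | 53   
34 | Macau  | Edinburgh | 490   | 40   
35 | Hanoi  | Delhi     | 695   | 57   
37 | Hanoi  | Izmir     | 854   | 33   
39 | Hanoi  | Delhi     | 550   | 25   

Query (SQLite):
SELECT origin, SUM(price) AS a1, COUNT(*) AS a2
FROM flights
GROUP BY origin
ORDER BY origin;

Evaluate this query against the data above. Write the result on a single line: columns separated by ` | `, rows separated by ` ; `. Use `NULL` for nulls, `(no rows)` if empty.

Hanoi | 5517 | 8 ; Macau | 1155 | 2 ; Reno | 563 | 1 ; Tokyo | 1094 | 3

Group flights by origin.
Per group compute: SUM(price), COUNT(*).
  Hanoi: ids {8, 12, 23, 27, 29, 35, 37, 39} → SUM(price)=5517, COUNT(*)=8
  Macau: ids {7, 34} → SUM(price)=1155, COUNT(*)=2
  Reno: ids {2} → SUM(price)=563, COUNT(*)=1
  Tokyo: ids {11, 16, 28} → SUM(price)=1094, COUNT(*)=3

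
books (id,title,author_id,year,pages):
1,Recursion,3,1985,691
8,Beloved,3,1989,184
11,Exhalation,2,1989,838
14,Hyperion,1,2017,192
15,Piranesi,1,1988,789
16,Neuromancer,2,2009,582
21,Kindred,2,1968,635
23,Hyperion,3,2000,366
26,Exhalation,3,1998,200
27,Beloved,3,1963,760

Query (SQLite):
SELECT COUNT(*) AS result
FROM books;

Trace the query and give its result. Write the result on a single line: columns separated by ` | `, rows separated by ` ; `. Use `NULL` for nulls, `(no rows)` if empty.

All pages values: [691, 184, 838, 192, 789, 582, 635, 366, 200, 760].
COUNT(*) counts rows → 10.

10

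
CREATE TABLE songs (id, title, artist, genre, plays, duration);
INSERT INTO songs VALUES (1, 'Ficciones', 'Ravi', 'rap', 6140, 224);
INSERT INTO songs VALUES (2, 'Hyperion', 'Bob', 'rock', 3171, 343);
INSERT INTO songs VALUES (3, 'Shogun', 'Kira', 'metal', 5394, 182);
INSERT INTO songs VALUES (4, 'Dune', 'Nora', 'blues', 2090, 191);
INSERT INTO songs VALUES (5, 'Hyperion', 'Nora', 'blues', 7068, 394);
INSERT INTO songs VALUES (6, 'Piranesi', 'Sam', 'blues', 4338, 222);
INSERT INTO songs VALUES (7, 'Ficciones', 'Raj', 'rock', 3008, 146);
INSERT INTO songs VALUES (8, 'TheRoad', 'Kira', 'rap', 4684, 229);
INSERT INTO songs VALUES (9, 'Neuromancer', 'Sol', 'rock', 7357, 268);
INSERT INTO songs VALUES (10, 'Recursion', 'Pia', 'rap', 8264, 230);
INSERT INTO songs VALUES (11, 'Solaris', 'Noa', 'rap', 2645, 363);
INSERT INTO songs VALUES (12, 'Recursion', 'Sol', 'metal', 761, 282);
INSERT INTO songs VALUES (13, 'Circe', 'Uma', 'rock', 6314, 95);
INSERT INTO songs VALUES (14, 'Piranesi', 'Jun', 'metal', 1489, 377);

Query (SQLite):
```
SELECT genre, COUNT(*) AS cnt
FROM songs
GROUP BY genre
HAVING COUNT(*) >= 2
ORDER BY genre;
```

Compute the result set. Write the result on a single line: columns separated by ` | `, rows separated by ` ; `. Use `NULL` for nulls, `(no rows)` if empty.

Partition songs by genre; compute COUNT(*) within each group.
HAVING: keep groups with count ≥ 2.
  blues: ids {4, 5, 6} → COUNT(*)=3
  metal: ids {3, 12, 14} → COUNT(*)=3
  rap: ids {1, 8, 10, 11} → COUNT(*)=4
  rock: ids {2, 7, 9, 13} → COUNT(*)=4

blues | 3 ; metal | 3 ; rap | 4 ; rock | 4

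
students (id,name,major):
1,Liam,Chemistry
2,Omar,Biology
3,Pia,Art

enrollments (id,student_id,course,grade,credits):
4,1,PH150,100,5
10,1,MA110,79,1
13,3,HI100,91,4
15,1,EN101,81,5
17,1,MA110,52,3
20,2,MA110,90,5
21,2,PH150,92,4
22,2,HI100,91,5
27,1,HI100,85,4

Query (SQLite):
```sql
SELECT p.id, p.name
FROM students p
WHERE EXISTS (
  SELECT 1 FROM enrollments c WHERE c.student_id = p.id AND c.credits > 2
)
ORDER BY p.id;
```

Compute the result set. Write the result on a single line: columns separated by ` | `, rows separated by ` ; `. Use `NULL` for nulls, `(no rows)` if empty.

For each students row, check whether any enrollments with matching student_id has credits > 2.
Keep rows where that is true.

1 | Liam ; 2 | Omar ; 3 | Pia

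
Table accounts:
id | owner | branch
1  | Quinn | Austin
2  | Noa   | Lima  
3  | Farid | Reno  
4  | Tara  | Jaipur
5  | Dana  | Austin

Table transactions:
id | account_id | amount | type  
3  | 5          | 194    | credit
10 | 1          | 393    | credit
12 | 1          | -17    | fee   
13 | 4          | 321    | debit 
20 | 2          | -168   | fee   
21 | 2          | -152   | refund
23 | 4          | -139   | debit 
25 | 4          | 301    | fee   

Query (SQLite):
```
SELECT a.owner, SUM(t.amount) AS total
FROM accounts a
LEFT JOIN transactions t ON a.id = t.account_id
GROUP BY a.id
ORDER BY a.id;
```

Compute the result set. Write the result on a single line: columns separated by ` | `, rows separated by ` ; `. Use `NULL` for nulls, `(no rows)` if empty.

LEFT JOIN keeps every accounts row; unmatched ones get NULL for transactions columns.
Group by accounts.id and compute SUM(t.amount). SUM over an all-NULL group is NULL.
  1: ids {10, 12} → SUM(t.amount)=376
  2: ids {20, 21} → SUM(t.amount)=-320
  3: ids {—} → SUM(t.amount)=NULL
  4: ids {13, 23, 25} → SUM(t.amount)=483
  5: ids {3} → SUM(t.amount)=194

Quinn | 376 ; Noa | -320 ; Farid | NULL ; Tara | 483 ; Dana | 194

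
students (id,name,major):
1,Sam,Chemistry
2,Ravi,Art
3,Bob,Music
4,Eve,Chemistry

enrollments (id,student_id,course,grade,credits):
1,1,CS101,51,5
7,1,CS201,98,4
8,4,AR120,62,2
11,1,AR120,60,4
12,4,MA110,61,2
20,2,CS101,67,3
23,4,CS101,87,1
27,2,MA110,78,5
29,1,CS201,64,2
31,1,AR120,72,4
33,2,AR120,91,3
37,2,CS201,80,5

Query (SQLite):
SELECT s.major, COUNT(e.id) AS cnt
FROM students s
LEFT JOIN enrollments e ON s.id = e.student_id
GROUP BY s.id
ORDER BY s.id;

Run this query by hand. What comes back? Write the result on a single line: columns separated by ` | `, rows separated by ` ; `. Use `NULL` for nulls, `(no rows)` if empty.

Chemistry | 5 ; Art | 4 ; Music | 0 ; Chemistry | 3

LEFT JOIN keeps every students row; unmatched ones get NULL for enrollments columns.
Group by students.id and compute COUNT(e.id). COUNT(col) of an all-NULL group is 0.
  1: ids {1, 7, 11, 29, 31} → COUNT(e.id)=5
  2: ids {20, 27, 33, 37} → COUNT(e.id)=4
  3: ids {—} → COUNT(e.id)=0
  4: ids {8, 12, 23} → COUNT(e.id)=3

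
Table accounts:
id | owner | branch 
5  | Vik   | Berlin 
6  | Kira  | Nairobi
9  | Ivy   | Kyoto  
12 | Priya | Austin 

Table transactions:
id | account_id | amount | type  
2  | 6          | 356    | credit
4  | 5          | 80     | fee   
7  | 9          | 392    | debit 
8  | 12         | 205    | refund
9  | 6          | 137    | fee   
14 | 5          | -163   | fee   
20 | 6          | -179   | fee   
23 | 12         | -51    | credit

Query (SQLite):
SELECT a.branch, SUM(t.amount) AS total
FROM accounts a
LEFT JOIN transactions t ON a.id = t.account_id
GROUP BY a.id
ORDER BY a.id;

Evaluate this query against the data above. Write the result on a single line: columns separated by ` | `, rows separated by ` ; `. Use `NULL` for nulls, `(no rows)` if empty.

LEFT JOIN keeps every accounts row; unmatched ones get NULL for transactions columns.
Group by accounts.id and compute SUM(t.amount). SUM over an all-NULL group is NULL.
  5: ids {4, 14} → SUM(t.amount)=-83
  6: ids {2, 9, 20} → SUM(t.amount)=314
  9: ids {7} → SUM(t.amount)=392
  12: ids {8, 23} → SUM(t.amount)=154

Berlin | -83 ; Nairobi | 314 ; Kyoto | 392 ; Austin | 154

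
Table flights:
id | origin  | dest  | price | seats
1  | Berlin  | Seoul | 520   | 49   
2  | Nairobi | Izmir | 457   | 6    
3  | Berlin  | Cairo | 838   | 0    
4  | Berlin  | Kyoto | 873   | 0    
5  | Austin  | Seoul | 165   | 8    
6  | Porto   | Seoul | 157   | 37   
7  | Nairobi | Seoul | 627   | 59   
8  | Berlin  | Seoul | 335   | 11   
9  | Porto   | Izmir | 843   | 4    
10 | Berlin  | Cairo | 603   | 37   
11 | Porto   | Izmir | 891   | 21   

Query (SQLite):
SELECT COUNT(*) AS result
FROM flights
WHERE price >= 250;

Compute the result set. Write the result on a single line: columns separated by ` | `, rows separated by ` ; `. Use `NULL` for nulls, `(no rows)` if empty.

Rows where price >= 250 → price values: [520, 457, 838, 873, 627, 335, 843, 603, 891].
COUNT(*) counts rows → 9.

9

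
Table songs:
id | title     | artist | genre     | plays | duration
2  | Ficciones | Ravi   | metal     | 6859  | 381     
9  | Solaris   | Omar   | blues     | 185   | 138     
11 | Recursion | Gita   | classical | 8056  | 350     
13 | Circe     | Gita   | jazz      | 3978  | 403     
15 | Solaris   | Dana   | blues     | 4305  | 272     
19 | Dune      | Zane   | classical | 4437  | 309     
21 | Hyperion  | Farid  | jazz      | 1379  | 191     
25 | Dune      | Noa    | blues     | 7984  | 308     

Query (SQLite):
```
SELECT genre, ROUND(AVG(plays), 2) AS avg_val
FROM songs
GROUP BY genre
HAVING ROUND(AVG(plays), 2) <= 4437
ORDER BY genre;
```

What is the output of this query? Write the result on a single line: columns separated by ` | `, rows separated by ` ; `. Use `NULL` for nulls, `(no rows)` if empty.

blues | 4158 ; jazz | 2678.5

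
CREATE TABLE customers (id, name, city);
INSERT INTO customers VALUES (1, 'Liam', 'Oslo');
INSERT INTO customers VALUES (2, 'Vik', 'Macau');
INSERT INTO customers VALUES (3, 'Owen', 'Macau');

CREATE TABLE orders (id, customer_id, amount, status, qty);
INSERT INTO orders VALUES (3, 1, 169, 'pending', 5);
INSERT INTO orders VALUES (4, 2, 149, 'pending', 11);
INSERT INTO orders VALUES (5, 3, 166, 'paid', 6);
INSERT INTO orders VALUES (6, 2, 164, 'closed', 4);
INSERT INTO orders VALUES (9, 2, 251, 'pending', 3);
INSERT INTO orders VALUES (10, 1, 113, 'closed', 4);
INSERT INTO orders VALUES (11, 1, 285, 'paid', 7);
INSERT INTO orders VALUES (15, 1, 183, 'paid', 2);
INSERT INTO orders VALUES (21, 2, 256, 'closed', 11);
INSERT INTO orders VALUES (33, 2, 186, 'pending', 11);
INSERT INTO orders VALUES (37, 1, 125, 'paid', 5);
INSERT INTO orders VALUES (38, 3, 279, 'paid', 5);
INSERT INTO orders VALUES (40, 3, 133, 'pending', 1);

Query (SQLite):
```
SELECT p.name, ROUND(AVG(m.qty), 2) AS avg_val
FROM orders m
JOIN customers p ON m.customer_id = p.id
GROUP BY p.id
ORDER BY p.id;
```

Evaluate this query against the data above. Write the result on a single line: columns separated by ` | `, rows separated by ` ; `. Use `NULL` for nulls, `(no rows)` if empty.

Join each orders row to its customers via customer_id.
Group joined rows by customers.id; compute ROUND(AVG(m.qty), 2) per group.
  1: ids {3, 10, 11, 15, 37} → ROUND(AVG(m.qty), 2)=4.6
  2: ids {4, 6, 9, 21, 33} → ROUND(AVG(m.qty), 2)=8
  3: ids {5, 38, 40} → ROUND(AVG(m.qty), 2)=4

Liam | 4.6 ; Vik | 8 ; Owen | 4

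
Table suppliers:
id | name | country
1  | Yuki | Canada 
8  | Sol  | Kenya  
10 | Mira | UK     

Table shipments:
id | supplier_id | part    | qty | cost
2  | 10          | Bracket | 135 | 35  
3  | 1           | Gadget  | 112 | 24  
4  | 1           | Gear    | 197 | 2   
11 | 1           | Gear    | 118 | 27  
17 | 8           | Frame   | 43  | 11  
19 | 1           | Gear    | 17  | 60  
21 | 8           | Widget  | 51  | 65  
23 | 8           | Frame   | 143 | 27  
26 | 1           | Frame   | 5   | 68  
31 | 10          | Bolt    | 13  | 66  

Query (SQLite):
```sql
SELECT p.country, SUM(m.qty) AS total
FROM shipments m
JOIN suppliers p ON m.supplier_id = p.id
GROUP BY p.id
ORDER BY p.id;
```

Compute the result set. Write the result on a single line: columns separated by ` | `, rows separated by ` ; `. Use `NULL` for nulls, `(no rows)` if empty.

Join each shipments row to its suppliers via supplier_id.
Group joined rows by suppliers.id; compute SUM(m.qty) per group.
  1: ids {3, 4, 11, 19, 26} → SUM(m.qty)=449
  8: ids {17, 21, 23} → SUM(m.qty)=237
  10: ids {2, 31} → SUM(m.qty)=148

Canada | 449 ; Kenya | 237 ; UK | 148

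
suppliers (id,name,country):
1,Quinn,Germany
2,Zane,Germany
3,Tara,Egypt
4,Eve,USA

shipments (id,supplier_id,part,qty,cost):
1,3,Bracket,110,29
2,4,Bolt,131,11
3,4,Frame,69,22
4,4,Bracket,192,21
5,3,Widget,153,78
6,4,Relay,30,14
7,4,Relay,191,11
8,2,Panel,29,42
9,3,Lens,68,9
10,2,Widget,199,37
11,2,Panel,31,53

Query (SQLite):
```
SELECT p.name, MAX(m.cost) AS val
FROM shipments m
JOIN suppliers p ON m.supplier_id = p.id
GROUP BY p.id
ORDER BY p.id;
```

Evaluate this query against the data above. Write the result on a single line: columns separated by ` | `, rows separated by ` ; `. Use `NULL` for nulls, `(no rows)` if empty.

Zane | 53 ; Tara | 78 ; Eve | 22

Join each shipments row to its suppliers via supplier_id.
Group joined rows by suppliers.id; compute MAX(m.cost) per group.
  2: ids {8, 10, 11} → MAX(m.cost)=53
  3: ids {1, 5, 9} → MAX(m.cost)=78
  4: ids {2, 3, 4, 6, 7} → MAX(m.cost)=22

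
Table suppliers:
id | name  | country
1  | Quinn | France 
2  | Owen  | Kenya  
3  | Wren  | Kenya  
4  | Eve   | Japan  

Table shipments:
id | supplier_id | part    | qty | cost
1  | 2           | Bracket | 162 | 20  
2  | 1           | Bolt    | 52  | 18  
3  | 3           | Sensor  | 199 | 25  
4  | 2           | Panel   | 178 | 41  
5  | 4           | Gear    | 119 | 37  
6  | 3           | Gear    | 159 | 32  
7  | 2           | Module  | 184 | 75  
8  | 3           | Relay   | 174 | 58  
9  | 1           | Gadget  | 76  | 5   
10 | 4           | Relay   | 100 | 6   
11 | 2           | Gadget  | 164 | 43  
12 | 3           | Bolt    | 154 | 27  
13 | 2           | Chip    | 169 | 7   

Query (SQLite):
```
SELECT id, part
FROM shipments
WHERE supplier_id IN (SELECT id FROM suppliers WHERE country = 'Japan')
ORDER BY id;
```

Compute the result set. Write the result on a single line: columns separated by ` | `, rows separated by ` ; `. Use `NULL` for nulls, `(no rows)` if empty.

Inner query: suppliers.id where country = 'Japan'.
Outer: keep shipments rows whose supplier_id is in that set.
Inner query → {4}

5 | Gear ; 10 | Relay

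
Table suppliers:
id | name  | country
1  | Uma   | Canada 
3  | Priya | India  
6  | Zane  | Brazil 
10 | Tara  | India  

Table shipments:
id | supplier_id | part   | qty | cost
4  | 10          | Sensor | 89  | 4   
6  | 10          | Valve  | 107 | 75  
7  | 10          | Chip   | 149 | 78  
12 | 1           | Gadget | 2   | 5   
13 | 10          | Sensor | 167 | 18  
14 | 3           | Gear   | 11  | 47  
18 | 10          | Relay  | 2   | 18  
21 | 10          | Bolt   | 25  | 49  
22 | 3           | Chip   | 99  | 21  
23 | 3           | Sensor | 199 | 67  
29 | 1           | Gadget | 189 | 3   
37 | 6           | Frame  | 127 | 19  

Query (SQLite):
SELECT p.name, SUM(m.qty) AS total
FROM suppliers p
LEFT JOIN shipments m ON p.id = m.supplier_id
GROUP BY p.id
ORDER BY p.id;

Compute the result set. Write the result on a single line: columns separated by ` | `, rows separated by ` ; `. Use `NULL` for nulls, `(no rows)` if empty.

Uma | 191 ; Priya | 309 ; Zane | 127 ; Tara | 539

LEFT JOIN keeps every suppliers row; unmatched ones get NULL for shipments columns.
Group by suppliers.id and compute SUM(m.qty). SUM over an all-NULL group is NULL.
  1: ids {12, 29} → SUM(m.qty)=191
  3: ids {14, 22, 23} → SUM(m.qty)=309
  6: ids {37} → SUM(m.qty)=127
  10: ids {4, 6, 7, 13, 18, 21} → SUM(m.qty)=539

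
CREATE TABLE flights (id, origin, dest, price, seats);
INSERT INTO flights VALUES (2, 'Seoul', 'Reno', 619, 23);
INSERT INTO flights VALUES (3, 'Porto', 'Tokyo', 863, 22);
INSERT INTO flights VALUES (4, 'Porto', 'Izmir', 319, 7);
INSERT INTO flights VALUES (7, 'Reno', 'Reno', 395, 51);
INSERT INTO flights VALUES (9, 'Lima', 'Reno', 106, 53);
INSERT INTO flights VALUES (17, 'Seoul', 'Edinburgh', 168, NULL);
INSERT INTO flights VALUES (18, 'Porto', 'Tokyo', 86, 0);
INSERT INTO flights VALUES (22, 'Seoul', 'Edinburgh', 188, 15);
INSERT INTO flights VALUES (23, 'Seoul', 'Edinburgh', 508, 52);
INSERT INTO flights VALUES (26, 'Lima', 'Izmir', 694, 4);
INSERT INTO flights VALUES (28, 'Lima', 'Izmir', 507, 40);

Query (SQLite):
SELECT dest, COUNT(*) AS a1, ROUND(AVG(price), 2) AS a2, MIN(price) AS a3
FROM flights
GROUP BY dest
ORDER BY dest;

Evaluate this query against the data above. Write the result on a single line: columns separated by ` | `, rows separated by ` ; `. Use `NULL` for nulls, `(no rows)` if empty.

Edinburgh | 3 | 288 | 168 ; Izmir | 3 | 506.67 | 319 ; Reno | 3 | 373.33 | 106 ; Tokyo | 2 | 474.5 | 86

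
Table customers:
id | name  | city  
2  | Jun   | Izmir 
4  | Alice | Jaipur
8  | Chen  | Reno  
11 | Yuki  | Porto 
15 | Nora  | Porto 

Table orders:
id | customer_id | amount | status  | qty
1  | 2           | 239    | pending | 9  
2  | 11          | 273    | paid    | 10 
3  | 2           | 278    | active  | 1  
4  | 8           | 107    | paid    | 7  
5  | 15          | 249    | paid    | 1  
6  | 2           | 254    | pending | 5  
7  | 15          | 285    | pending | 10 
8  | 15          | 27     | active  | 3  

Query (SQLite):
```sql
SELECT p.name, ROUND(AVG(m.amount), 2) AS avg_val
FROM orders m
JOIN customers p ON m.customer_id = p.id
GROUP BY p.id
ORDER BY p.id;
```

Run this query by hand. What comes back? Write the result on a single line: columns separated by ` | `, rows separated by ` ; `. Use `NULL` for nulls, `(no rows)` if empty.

Join each orders row to its customers via customer_id.
Group joined rows by customers.id; compute ROUND(AVG(m.amount), 2) per group.
  2: ids {1, 3, 6} → ROUND(AVG(m.amount), 2)=257
  8: ids {4} → ROUND(AVG(m.amount), 2)=107
  11: ids {2} → ROUND(AVG(m.amount), 2)=273
  15: ids {5, 7, 8} → ROUND(AVG(m.amount), 2)=187

Jun | 257 ; Chen | 107 ; Yuki | 273 ; Nora | 187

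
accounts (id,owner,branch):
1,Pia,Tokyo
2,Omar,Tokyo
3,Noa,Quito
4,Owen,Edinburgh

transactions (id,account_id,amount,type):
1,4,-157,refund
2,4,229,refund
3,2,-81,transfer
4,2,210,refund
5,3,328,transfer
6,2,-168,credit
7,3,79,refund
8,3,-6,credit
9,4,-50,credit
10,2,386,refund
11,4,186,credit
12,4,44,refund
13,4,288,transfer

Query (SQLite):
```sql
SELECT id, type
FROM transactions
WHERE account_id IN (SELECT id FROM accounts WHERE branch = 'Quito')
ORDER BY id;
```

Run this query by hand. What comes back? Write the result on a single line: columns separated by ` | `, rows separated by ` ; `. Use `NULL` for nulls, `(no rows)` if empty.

5 | transfer ; 7 | refund ; 8 | credit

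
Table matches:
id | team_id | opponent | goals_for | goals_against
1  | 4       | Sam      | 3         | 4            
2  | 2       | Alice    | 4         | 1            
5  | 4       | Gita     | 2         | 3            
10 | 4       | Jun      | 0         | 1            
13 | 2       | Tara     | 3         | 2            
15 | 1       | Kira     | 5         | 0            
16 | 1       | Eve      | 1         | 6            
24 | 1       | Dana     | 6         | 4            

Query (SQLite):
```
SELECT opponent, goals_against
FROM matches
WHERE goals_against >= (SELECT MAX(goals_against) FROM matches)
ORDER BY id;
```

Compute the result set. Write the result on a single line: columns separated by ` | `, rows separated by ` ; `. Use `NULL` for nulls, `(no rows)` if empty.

Eve | 6

Scalar subquery: MAX(goals_against) over all matches rows = 6.
Keep rows where goals_against >= that value.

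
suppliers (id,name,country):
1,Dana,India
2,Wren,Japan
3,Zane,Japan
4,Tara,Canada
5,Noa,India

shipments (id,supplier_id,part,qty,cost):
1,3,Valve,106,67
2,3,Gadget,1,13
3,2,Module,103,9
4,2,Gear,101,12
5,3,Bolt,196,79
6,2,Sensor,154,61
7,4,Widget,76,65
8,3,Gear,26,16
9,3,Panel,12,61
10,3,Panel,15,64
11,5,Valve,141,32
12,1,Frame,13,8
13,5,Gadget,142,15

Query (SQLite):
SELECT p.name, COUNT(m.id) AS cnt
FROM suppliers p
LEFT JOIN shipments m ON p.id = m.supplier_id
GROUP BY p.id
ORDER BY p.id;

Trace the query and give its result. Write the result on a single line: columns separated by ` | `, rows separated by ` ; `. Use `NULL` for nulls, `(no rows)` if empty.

Dana | 1 ; Wren | 3 ; Zane | 6 ; Tara | 1 ; Noa | 2

LEFT JOIN keeps every suppliers row; unmatched ones get NULL for shipments columns.
Group by suppliers.id and compute COUNT(m.id). COUNT(col) of an all-NULL group is 0.
  1: ids {12} → COUNT(m.id)=1
  2: ids {3, 4, 6} → COUNT(m.id)=3
  3: ids {1, 2, 5, 8, 9, 10} → COUNT(m.id)=6
  4: ids {7} → COUNT(m.id)=1
  5: ids {11, 13} → COUNT(m.id)=2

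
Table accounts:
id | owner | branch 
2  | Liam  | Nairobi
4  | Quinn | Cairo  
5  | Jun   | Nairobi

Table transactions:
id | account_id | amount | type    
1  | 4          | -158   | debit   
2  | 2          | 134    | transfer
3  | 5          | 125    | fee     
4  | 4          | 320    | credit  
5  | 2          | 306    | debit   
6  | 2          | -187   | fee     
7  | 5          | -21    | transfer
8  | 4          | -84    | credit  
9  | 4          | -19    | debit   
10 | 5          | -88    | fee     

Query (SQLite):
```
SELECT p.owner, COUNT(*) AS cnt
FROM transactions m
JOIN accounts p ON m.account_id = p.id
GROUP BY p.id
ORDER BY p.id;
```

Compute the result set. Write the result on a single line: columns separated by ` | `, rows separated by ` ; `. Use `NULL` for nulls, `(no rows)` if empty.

Liam | 3 ; Quinn | 4 ; Jun | 3

Join each transactions row to its accounts via account_id.
Group joined rows by accounts.id; compute COUNT(*) per group.
  2: ids {2, 5, 6} → COUNT(*)=3
  4: ids {1, 4, 8, 9} → COUNT(*)=4
  5: ids {3, 7, 10} → COUNT(*)=3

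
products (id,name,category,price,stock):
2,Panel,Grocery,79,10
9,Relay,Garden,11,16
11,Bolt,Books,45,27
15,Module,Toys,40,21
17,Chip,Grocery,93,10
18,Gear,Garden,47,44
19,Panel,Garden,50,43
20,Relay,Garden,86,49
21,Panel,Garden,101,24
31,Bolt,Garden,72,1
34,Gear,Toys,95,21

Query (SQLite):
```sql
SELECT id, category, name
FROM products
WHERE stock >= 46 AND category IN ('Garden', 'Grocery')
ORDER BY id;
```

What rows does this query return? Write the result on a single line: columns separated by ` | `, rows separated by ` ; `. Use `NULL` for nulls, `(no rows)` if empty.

stock >= 46: ids {20}
category IN ('Garden', 'Grocery'): ids {2, 9, 17, 18, 19, 20, 21, 31}
Combine with AND.

20 | Garden | Relay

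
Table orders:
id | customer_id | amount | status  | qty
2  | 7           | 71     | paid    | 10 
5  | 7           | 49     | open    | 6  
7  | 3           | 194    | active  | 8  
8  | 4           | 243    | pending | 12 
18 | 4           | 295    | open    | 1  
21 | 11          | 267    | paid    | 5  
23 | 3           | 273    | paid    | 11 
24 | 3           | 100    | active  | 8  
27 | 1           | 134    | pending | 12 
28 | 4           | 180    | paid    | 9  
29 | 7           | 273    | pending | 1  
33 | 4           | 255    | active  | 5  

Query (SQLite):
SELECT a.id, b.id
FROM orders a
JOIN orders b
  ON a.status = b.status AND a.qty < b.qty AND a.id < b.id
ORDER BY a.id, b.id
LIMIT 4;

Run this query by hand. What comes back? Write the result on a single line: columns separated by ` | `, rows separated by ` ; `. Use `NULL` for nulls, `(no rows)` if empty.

2 | 23 ; 21 | 23 ; 21 | 28

Pairs (a,b) with same status, a.qty < b.qty, a.id < b.id.
status groups: active:{7,24,33} open:{5,18} paid:{2,21,23,28} pending:{8,27,29}
Ordered by (a.id, b.id); first 4.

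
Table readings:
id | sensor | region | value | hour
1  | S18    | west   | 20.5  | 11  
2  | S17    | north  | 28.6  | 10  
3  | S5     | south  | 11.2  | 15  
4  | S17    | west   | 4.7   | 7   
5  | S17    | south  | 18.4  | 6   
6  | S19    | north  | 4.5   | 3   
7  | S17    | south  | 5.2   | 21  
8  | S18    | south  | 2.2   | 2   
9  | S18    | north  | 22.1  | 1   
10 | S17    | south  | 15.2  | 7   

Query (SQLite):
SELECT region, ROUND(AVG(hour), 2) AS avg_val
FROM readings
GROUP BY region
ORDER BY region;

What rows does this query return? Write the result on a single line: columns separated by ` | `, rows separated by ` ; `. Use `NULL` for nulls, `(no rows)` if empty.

north | 4.67 ; south | 10.2 ; west | 9

Partition readings by region; compute ROUND(AVG(hour), 2) within each group.
  north: ids {2, 6, 9} → ROUND(AVG(hour), 2)=4.67
  south: ids {3, 5, 7, 8, 10} → ROUND(AVG(hour), 2)=10.2
  west: ids {1, 4} → ROUND(AVG(hour), 2)=9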